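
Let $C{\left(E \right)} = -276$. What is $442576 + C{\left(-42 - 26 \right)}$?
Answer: $442300$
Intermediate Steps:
$442576 + C{\left(-42 - 26 \right)} = 442576 - 276 = 442300$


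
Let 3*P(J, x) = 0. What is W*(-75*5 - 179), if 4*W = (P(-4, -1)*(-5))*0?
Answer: 0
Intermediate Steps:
P(J, x) = 0 (P(J, x) = (⅓)*0 = 0)
W = 0 (W = ((0*(-5))*0)/4 = (0*0)/4 = (¼)*0 = 0)
W*(-75*5 - 179) = 0*(-75*5 - 179) = 0*(-375 - 179) = 0*(-554) = 0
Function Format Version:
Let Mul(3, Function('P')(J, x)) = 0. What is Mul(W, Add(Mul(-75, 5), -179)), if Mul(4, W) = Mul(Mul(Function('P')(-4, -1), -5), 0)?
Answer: 0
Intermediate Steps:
Function('P')(J, x) = 0 (Function('P')(J, x) = Mul(Rational(1, 3), 0) = 0)
W = 0 (W = Mul(Rational(1, 4), Mul(Mul(0, -5), 0)) = Mul(Rational(1, 4), Mul(0, 0)) = Mul(Rational(1, 4), 0) = 0)
Mul(W, Add(Mul(-75, 5), -179)) = Mul(0, Add(Mul(-75, 5), -179)) = Mul(0, Add(-375, -179)) = Mul(0, -554) = 0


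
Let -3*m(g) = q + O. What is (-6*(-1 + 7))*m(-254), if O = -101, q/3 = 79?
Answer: 1632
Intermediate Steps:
q = 237 (q = 3*79 = 237)
m(g) = -136/3 (m(g) = -(237 - 101)/3 = -⅓*136 = -136/3)
(-6*(-1 + 7))*m(-254) = -6*(-1 + 7)*(-136/3) = -6*6*(-136/3) = -36*(-136/3) = 1632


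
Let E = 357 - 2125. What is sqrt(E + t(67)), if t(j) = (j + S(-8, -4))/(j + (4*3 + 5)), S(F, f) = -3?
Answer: 2*I*sqrt(194838)/21 ≈ 42.039*I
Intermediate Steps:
E = -1768
t(j) = (-3 + j)/(17 + j) (t(j) = (j - 3)/(j + (4*3 + 5)) = (-3 + j)/(j + (12 + 5)) = (-3 + j)/(j + 17) = (-3 + j)/(17 + j))
sqrt(E + t(67)) = sqrt(-1768 + (-3 + 67)/(17 + 67)) = sqrt(-1768 + 64/84) = sqrt(-1768 + (1/84)*64) = sqrt(-1768 + 16/21) = sqrt(-37112/21) = 2*I*sqrt(194838)/21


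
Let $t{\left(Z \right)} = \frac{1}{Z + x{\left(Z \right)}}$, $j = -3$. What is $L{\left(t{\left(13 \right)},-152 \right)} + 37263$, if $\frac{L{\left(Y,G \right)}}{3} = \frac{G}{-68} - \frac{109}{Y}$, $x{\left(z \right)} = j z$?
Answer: $\frac{778119}{17} \approx 45772.0$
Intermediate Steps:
$x{\left(z \right)} = - 3 z$
$t{\left(Z \right)} = - \frac{1}{2 Z}$ ($t{\left(Z \right)} = \frac{1}{Z - 3 Z} = \frac{1}{\left(-2\right) Z} = - \frac{1}{2 Z}$)
$L{\left(Y,G \right)} = - \frac{327}{Y} - \frac{3 G}{68}$ ($L{\left(Y,G \right)} = 3 \left(\frac{G}{-68} - \frac{109}{Y}\right) = 3 \left(G \left(- \frac{1}{68}\right) - \frac{109}{Y}\right) = 3 \left(- \frac{G}{68} - \frac{109}{Y}\right) = 3 \left(- \frac{109}{Y} - \frac{G}{68}\right) = - \frac{327}{Y} - \frac{3 G}{68}$)
$L{\left(t{\left(13 \right)},-152 \right)} + 37263 = \left(- \frac{327}{\left(- \frac{1}{2}\right) \frac{1}{13}} - - \frac{114}{17}\right) + 37263 = \left(- \frac{327}{\left(- \frac{1}{2}\right) \frac{1}{13}} + \frac{114}{17}\right) + 37263 = \left(- \frac{327}{- \frac{1}{26}} + \frac{114}{17}\right) + 37263 = \left(\left(-327\right) \left(-26\right) + \frac{114}{17}\right) + 37263 = \left(8502 + \frac{114}{17}\right) + 37263 = \frac{144648}{17} + 37263 = \frac{778119}{17}$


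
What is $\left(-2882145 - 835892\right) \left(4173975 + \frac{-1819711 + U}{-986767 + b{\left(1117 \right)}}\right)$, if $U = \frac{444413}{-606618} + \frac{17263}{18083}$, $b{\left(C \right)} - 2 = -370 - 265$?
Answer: $- \frac{168090295496926556255736847823}{10831257930495600} \approx -1.5519 \cdot 10^{13}$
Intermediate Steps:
$b{\left(C \right)} = -633$ ($b{\left(C \right)} = 2 - 635 = -633$)
$U = \frac{2435726255}{10969473294}$ ($U = 444413 \left(- \frac{1}{606618}\right) + 17263 \cdot \frac{1}{18083} = - \frac{444413}{606618} + \frac{17263}{18083} = \frac{2435726255}{10969473294} \approx 0.22205$)
$\left(-2882145 - 835892\right) \left(4173975 + \frac{-1819711 + U}{-986767 + b{\left(1117 \right)}}\right) = \left(-2882145 - 835892\right) \left(4173975 + \frac{-1819711 + \frac{2435726255}{10969473294}}{-986767 - 633}\right) = \left(-2882145 - 835892\right) \left(4173975 - \frac{19961268781571779}{10969473294 \left(-987400\right)}\right) = - 3718037 \left(4173975 - - \frac{19961268781571779}{10831257930495600}\right) = - 3718037 \left(4173975 + \frac{19961268781571779}{10831257930495600}\right) = \left(-3718037\right) \frac{45209419781709153581779}{10831257930495600} = - \frac{168090295496926556255736847823}{10831257930495600}$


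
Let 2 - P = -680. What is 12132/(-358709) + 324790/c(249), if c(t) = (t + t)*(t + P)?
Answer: 55440119947/83155561671 ≈ 0.66670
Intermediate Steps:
P = 682 (P = 2 - 1*(-680) = 2 + 680 = 682)
c(t) = 2*t*(682 + t) (c(t) = (t + t)*(t + 682) = (2*t)*(682 + t) = 2*t*(682 + t))
12132/(-358709) + 324790/c(249) = 12132/(-358709) + 324790/((2*249*(682 + 249))) = 12132*(-1/358709) + 324790/((2*249*931)) = -12132/358709 + 324790/463638 = -12132/358709 + 324790*(1/463638) = -12132/358709 + 162395/231819 = 55440119947/83155561671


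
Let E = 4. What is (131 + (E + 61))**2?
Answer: 38416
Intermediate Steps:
(131 + (E + 61))**2 = (131 + (4 + 61))**2 = (131 + 65)**2 = 196**2 = 38416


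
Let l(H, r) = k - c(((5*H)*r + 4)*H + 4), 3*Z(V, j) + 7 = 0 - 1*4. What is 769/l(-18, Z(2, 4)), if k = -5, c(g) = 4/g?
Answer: -1155038/7509 ≈ -153.82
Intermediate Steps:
Z(V, j) = -11/3 (Z(V, j) = -7/3 + (0 - 1*4)/3 = -7/3 + (0 - 4)/3 = -7/3 + (⅓)*(-4) = -7/3 - 4/3 = -11/3)
l(H, r) = -5 - 4/(4 + H*(4 + 5*H*r)) (l(H, r) = -5 - 4/(((5*H)*r + 4)*H + 4) = -5 - 4/((5*H*r + 4)*H + 4) = -5 - 4/((4 + 5*H*r)*H + 4) = -5 - 4/(H*(4 + 5*H*r) + 4) = -5 - 4/(4 + H*(4 + 5*H*r)))
769/l(-18, Z(2, 4)) = 769/(((-24 - 20*(-18) - 25*(-11/3)*(-18)²)/(4 + 4*(-18) + 5*(-11/3)*(-18)²))) = 769/(((-24 + 360 - 25*(-11/3)*324)/(4 - 72 + 5*(-11/3)*324))) = 769/(((-24 + 360 + 29700)/(4 - 72 - 5940))) = 769/((30036/(-6008))) = 769/((-1/6008*30036)) = 769/(-7509/1502) = 769*(-1502/7509) = -1155038/7509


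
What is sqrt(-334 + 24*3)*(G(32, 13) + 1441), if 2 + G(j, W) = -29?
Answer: 1410*I*sqrt(262) ≈ 22823.0*I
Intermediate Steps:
G(j, W) = -31 (G(j, W) = -2 - 29 = -31)
sqrt(-334 + 24*3)*(G(32, 13) + 1441) = sqrt(-334 + 24*3)*(-31 + 1441) = sqrt(-334 + 72)*1410 = sqrt(-262)*1410 = (I*sqrt(262))*1410 = 1410*I*sqrt(262)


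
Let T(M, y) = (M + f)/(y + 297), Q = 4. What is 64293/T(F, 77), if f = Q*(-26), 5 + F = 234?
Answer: 24045582/125 ≈ 1.9236e+5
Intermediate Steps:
F = 229 (F = -5 + 234 = 229)
f = -104 (f = 4*(-26) = -104)
T(M, y) = (-104 + M)/(297 + y) (T(M, y) = (M - 104)/(y + 297) = (-104 + M)/(297 + y))
64293/T(F, 77) = 64293/(((-104 + 229)/(297 + 77))) = 64293/((125/374)) = 64293/(((1/374)*125)) = 64293/(125/374) = 64293*(374/125) = 24045582/125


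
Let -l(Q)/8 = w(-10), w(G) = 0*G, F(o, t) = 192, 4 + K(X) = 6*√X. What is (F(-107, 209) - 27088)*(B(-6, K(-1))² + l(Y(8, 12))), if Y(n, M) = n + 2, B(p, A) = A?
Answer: 537920 + 1291008*I ≈ 5.3792e+5 + 1.291e+6*I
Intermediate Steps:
K(X) = -4 + 6*√X
w(G) = 0
Y(n, M) = 2 + n
l(Q) = 0 (l(Q) = -8*0 = 0)
(F(-107, 209) - 27088)*(B(-6, K(-1))² + l(Y(8, 12))) = (192 - 27088)*((-4 + 6*√(-1))² + 0) = -26896*((-4 + 6*I)² + 0) = -26896*(-4 + 6*I)²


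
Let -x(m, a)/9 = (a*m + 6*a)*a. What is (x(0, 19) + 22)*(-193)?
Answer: 3758096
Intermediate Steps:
x(m, a) = -9*a*(6*a + a*m) (x(m, a) = -9*(a*m + 6*a)*a = -9*(6*a + a*m)*a = -9*a*(6*a + a*m))
(x(0, 19) + 22)*(-193) = (9*19²*(-6 - 1*0) + 22)*(-193) = (9*361*(-6 + 0) + 22)*(-193) = (9*361*(-6) + 22)*(-193) = (-19494 + 22)*(-193) = -19472*(-193) = 3758096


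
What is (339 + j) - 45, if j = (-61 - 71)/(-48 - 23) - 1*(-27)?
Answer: 22923/71 ≈ 322.86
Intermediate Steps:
j = 2049/71 (j = -132/(-71) + 27 = -132*(-1/71) + 27 = 132/71 + 27 = 2049/71 ≈ 28.859)
(339 + j) - 45 = (339 + 2049/71) - 45 = 26118/71 - 45 = 22923/71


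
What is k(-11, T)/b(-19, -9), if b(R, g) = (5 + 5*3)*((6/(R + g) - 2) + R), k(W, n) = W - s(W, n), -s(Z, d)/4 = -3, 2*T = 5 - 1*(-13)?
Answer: 161/2970 ≈ 0.054209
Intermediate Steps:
T = 9 (T = (5 - 1*(-13))/2 = (5 + 13)/2 = (½)*18 = 9)
s(Z, d) = 12 (s(Z, d) = -4*(-3) = 12)
k(W, n) = -12 + W (k(W, n) = W - 1*12 = W - 12 = -12 + W)
b(R, g) = -40 + 20*R + 120/(R + g) (b(R, g) = (5 + 15)*((-2 + 6/(R + g)) + R) = 20*(-2 + R + 6/(R + g)) = -40 + 20*R + 120/(R + g))
k(-11, T)/b(-19, -9) = (-12 - 11)/((20*(6 + (-19)² - 2*(-19) - 2*(-9) - 19*(-9))/(-19 - 9))) = -23*(-7/(5*(6 + 361 + 38 + 18 + 171))) = -23/(20*(-1/28)*594) = -23/(-2970/7) = -23*(-7/2970) = 161/2970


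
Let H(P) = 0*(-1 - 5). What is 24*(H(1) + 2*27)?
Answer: 1296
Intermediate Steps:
H(P) = 0 (H(P) = 0*(-6) = 0)
24*(H(1) + 2*27) = 24*(0 + 2*27) = 24*(0 + 54) = 24*54 = 1296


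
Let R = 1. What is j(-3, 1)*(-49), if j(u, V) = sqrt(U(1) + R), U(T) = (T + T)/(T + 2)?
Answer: -49*sqrt(15)/3 ≈ -63.259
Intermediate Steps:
U(T) = 2*T/(2 + T) (U(T) = (2*T)/(2 + T) = 2*T/(2 + T))
j(u, V) = sqrt(15)/3 (j(u, V) = sqrt(2*1/(2 + 1) + 1) = sqrt(2*1/3 + 1) = sqrt(2*1*(1/3) + 1) = sqrt(2/3 + 1) = sqrt(5/3) = sqrt(15)/3)
j(-3, 1)*(-49) = (sqrt(15)/3)*(-49) = -49*sqrt(15)/3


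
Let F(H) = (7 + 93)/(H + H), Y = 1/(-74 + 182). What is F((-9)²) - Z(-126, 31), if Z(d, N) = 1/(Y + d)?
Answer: 689098/1102167 ≈ 0.62522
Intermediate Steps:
Y = 1/108 ≈ 0.0092593
Z(d, N) = 1/(1/108 + d)
F(H) = 50/H (F(H) = 100/((2*H)) = 100*(1/(2*H)) = 50/H)
F((-9)²) - Z(-126, 31) = 50/((-9)²) - 108/(1 + 108*(-126)) = 50/81 - 108/(1 - 13608) = 50*(1/81) - 108/(-13607) = 50/81 - 108*(-1)/13607 = 50/81 - 1*(-108/13607) = 50/81 + 108/13607 = 689098/1102167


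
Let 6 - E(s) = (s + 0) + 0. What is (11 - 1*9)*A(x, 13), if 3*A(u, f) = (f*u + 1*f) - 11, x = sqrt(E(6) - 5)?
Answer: 4/3 + 26*I*sqrt(5)/3 ≈ 1.3333 + 19.379*I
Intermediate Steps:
E(s) = 6 - s (E(s) = 6 - ((s + 0) + 0) = 6 - (s + 0) = 6 - s)
x = I*sqrt(5) (x = sqrt((6 - 1*6) - 5) = sqrt((6 - 6) - 5) = sqrt(0 - 5) = sqrt(-5) = I*sqrt(5) ≈ 2.2361*I)
A(u, f) = -11/3 + f/3 + f*u/3 (A(u, f) = ((f*u + 1*f) - 11)/3 = ((f*u + f) - 11)/3 = ((f + f*u) - 11)/3 = (-11 + f + f*u)/3 = -11/3 + f/3 + f*u/3)
(11 - 1*9)*A(x, 13) = (11 - 1*9)*(-11/3 + (1/3)*13 + (1/3)*13*(I*sqrt(5))) = (11 - 9)*(-11/3 + 13/3 + 13*I*sqrt(5)/3) = 2*(2/3 + 13*I*sqrt(5)/3) = 4/3 + 26*I*sqrt(5)/3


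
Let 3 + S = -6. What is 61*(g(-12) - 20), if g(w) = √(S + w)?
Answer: -1220 + 61*I*√21 ≈ -1220.0 + 279.54*I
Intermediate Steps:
S = -9 (S = -3 - 6 = -9)
g(w) = √(-9 + w)
61*(g(-12) - 20) = 61*(√(-9 - 12) - 20) = 61*(√(-21) - 20) = 61*(I*√21 - 20) = 61*(-20 + I*√21) = -1220 + 61*I*√21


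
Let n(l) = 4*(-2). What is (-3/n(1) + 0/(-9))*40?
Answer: 15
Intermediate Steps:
n(l) = -8
(-3/n(1) + 0/(-9))*40 = (-3/(-8) + 0/(-9))*40 = (-3*(-⅛) + 0*(-⅑))*40 = (3/8 + 0)*40 = (3/8)*40 = 15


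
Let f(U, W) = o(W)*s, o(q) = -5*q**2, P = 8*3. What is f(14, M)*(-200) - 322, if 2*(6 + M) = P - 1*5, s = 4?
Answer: 48678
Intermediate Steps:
P = 24
M = 7/2 (M = -6 + (24 - 1*5)/2 = -6 + (24 - 5)/2 = -6 + (1/2)*19 = -6 + 19/2 = 7/2 ≈ 3.5000)
f(U, W) = -20*W**2 (f(U, W) = -5*W**2*4 = -20*W**2)
f(14, M)*(-200) - 322 = -20*(7/2)**2*(-200) - 322 = -20*49/4*(-200) - 322 = -245*(-200) - 322 = 49000 - 322 = 48678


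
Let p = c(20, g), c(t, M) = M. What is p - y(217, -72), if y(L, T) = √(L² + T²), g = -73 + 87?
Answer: 14 - √52273 ≈ -214.63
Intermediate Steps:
g = 14
p = 14
p - y(217, -72) = 14 - √(217² + (-72)²) = 14 - √(47089 + 5184) = 14 - √52273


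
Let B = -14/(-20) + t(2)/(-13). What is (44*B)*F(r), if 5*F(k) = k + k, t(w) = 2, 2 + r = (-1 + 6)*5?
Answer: 71852/325 ≈ 221.08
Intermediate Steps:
r = 23 (r = -2 + (-1 + 6)*5 = -2 + 5*5 = -2 + 25 = 23)
F(k) = 2*k/5 (F(k) = (k + k)/5 = (2*k)/5 = 2*k/5)
B = 71/130 (B = -14/(-20) + 2/(-13) = -14*(-1/20) + 2*(-1/13) = 7/10 - 2/13 = 71/130 ≈ 0.54615)
(44*B)*F(r) = (44*(71/130))*((2/5)*23) = (1562/65)*(46/5) = 71852/325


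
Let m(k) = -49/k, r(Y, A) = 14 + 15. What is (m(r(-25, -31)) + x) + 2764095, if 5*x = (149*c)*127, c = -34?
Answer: 382135452/145 ≈ 2.6354e+6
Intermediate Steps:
r(Y, A) = 29
x = -643382/5 (x = ((149*(-34))*127)/5 = (-5066*127)/5 = (⅕)*(-643382) = -643382/5 ≈ -1.2868e+5)
(m(r(-25, -31)) + x) + 2764095 = (-49/29 - 643382/5) + 2764095 = -18658323/145 + 2764095 = 382135452/145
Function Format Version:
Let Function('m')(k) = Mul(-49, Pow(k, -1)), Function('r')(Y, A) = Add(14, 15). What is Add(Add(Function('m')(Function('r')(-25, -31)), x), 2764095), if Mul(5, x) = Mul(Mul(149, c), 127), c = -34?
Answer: Rational(382135452, 145) ≈ 2.6354e+6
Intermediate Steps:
Function('r')(Y, A) = 29
x = Rational(-643382, 5) (x = Mul(Rational(1, 5), Mul(Mul(149, -34), 127)) = Mul(Rational(1, 5), Mul(-5066, 127)) = Mul(Rational(1, 5), -643382) = Rational(-643382, 5) ≈ -1.2868e+5)
Add(Add(Function('m')(Function('r')(-25, -31)), x), 2764095) = Add(Add(Mul(-49, Pow(29, -1)), Rational(-643382, 5)), 2764095) = Add(Add(Mul(-49, Rational(1, 29)), Rational(-643382, 5)), 2764095) = Add(Add(Rational(-49, 29), Rational(-643382, 5)), 2764095) = Add(Rational(-18658323, 145), 2764095) = Rational(382135452, 145)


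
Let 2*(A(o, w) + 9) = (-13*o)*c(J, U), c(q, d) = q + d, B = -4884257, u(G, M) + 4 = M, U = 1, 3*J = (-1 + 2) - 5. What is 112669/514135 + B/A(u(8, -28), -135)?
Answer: 301341155812/4832869 ≈ 62352.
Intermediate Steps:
J = -4/3 (J = ((-1 + 2) - 5)/3 = (1 - 5)/3 = (⅓)*(-4) = -4/3 ≈ -1.3333)
u(G, M) = -4 + M
c(q, d) = d + q
A(o, w) = -9 + 13*o/6 (A(o, w) = -9 + ((-13*o)*(1 - 4/3))/2 = -9 + (-13*o*(-⅓))/2 = -9 + (13*o/3)/2 = -9 + 13*o/6)
112669/514135 + B/A(u(8, -28), -135) = 112669/514135 - 4884257/(-9 + 13*(-4 - 28)/6) = 112669*(1/514135) - 4884257/(-9 + (13/6)*(-32)) = 112669/514135 - 4884257/(-9 - 208/3) = 112669/514135 - 4884257/(-235/3) = 112669/514135 - 4884257*(-3/235) = 112669/514135 + 14652771/235 = 301341155812/4832869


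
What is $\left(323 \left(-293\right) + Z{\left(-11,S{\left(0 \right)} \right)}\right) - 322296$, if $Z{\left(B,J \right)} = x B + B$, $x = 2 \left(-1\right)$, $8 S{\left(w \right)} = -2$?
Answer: $-416924$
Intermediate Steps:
$S{\left(w \right)} = - \frac{1}{4}$ ($S{\left(w \right)} = \frac{1}{8} \left(-2\right) = - \frac{1}{4}$)
$x = -2$
$Z{\left(B,J \right)} = - B$ ($Z{\left(B,J \right)} = - 2 B + B = - B$)
$\left(323 \left(-293\right) + Z{\left(-11,S{\left(0 \right)} \right)}\right) - 322296 = \left(323 \left(-293\right) - -11\right) - 322296 = \left(-94639 + 11\right) - 322296 = -94628 - 322296 = -416924$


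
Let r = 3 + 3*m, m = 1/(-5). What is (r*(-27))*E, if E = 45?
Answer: -2916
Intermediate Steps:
m = -⅕ ≈ -0.20000
r = 12/5 (r = 3 + 3*(-⅕) = 3 - ⅗ = 12/5 ≈ 2.4000)
(r*(-27))*E = ((12/5)*(-27))*45 = -324/5*45 = -2916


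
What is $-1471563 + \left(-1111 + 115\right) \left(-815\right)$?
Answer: $-659823$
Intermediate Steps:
$-1471563 + \left(-1111 + 115\right) \left(-815\right) = -1471563 - -811740 = -1471563 + 811740 = -659823$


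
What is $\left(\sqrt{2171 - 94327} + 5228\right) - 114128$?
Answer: $-108900 + 2 i \sqrt{23039} \approx -1.089 \cdot 10^{5} + 303.57 i$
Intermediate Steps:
$\left(\sqrt{2171 - 94327} + 5228\right) - 114128 = \left(\sqrt{-92156} + 5228\right) - 114128 = \left(2 i \sqrt{23039} + 5228\right) - 114128 = \left(5228 + 2 i \sqrt{23039}\right) - 114128 = -108900 + 2 i \sqrt{23039}$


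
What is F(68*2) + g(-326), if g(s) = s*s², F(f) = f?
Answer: -34645840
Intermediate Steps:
g(s) = s³
F(68*2) + g(-326) = 68*2 + (-326)³ = 136 - 34645976 = -34645840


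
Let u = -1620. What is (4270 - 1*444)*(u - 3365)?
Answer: -19072610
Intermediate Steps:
(4270 - 1*444)*(u - 3365) = (4270 - 1*444)*(-1620 - 3365) = (4270 - 444)*(-4985) = 3826*(-4985) = -19072610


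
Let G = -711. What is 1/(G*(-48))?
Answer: 1/34128 ≈ 2.9301e-5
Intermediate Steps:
1/(G*(-48)) = 1/(-711*(-48)) = 1/34128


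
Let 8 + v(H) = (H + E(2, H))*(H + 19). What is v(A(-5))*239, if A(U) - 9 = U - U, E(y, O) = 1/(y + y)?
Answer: 59989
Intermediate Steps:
E(y, O) = 1/(2*y)
A(U) = 9 (A(U) = 9 + (U - U) = 9 + 0 = 9)
v(H) = -8 + (19 + H)*(1/4 + H) (v(H) = -8 + (H + (1/2)/2)*(H + 19) = -8 + (H + (1/2)*(1/2))*(19 + H) = -8 + (H + 1/4)*(19 + H) = -8 + (1/4 + H)*(19 + H) = -8 + (19 + H)*(1/4 + H))
v(A(-5))*239 = (-13/4 + 9**2 + (77/4)*9)*239 = (-13/4 + 81 + 693/4)*239 = 251*239 = 59989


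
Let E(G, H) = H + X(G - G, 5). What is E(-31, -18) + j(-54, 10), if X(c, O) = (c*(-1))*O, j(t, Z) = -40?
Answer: -58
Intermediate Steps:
X(c, O) = -O*c (X(c, O) = (-c)*O = -O*c)
E(G, H) = H (E(G, H) = H - 1*5*(G - G) = H - 1*5*0 = H + 0 = H)
E(-31, -18) + j(-54, 10) = -18 - 40 = -58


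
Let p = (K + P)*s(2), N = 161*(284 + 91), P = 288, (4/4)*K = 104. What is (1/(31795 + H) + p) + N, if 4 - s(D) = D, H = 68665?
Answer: 6144033141/100460 ≈ 61159.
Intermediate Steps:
K = 104
s(D) = 4 - D
N = 60375 (N = 161*375 = 60375)
p = 784 (p = (104 + 288)*(4 - 1*2) = 392*(4 - 2) = 392*2 = 784)
(1/(31795 + H) + p) + N = (1/(31795 + 68665) + 784) + 60375 = (1/100460 + 784) + 60375 = 78760641/100460 + 60375 = 6144033141/100460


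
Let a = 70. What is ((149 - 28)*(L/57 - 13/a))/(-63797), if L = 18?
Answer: -20933/84850010 ≈ -0.00024671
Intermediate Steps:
((149 - 28)*(L/57 - 13/a))/(-63797) = ((149 - 28)*(18/57 - 13/70))/(-63797) = (121*(18*(1/57) - 13*1/70))*(-1/63797) = (121*(6/19 - 13/70))*(-1/63797) = (121*(173/1330))*(-1/63797) = (20933/1330)*(-1/63797) = -20933/84850010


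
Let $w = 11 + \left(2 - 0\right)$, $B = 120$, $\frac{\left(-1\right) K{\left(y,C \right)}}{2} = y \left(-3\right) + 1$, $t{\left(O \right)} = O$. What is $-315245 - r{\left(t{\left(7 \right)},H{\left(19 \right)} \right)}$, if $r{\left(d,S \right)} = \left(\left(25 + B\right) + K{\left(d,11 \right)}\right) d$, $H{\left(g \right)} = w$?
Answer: $-316540$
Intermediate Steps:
$K{\left(y,C \right)} = -2 + 6 y$ ($K{\left(y,C \right)} = - 2 \left(y \left(-3\right) + 1\right) = - 2 \left(- 3 y + 1\right) = - 2 \left(1 - 3 y\right) = -2 + 6 y$)
$w = 13$ ($w = 11 + \left(2 + 0\right) = 11 + 2 = 13$)
$H{\left(g \right)} = 13$
$r{\left(d,S \right)} = d \left(143 + 6 d\right)$ ($r{\left(d,S \right)} = \left(\left(25 + 120\right) + \left(-2 + 6 d\right)\right) d = \left(145 + \left(-2 + 6 d\right)\right) d = \left(143 + 6 d\right) d = d \left(143 + 6 d\right)$)
$-315245 - r{\left(t{\left(7 \right)},H{\left(19 \right)} \right)} = -315245 - 7 \left(143 + 6 \cdot 7\right) = -315245 - 7 \left(143 + 42\right) = -315245 - 7 \cdot 185 = -315245 - 1295 = -316540$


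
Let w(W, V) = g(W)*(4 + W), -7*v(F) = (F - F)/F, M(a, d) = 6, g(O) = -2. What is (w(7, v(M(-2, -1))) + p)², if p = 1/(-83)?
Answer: 3337929/6889 ≈ 484.53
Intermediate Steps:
v(F) = 0 (v(F) = -(F - F)/(7*F) = -0/F = -⅐*0 = 0)
w(W, V) = -8 - 2*W (w(W, V) = -2*(4 + W) = -8 - 2*W)
p = -1/83 ≈ -0.012048
(w(7, v(M(-2, -1))) + p)² = ((-8 - 2*7) - 1/83)² = ((-8 - 14) - 1/83)² = (-22 - 1/83)² = (-1827/83)² = 3337929/6889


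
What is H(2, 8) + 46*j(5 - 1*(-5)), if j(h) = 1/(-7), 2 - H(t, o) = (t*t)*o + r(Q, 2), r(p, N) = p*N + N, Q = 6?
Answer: -354/7 ≈ -50.571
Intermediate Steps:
r(p, N) = N + N*p (r(p, N) = N*p + N = N + N*p)
H(t, o) = -12 - o*t² (H(t, o) = 2 - ((t*t)*o + 2*(1 + 6)) = 2 - (t²*o + 2*7) = 2 - (o*t² + 14) = 2 - (14 + o*t²) = 2 + (-14 - o*t²) = -12 - o*t²)
j(h) = -⅐
H(2, 8) + 46*j(5 - 1*(-5)) = (-12 - 1*8*2²) + 46*(-⅐) = (-12 - 1*8*4) - 46/7 = (-12 - 32) - 46/7 = -44 - 46/7 = -354/7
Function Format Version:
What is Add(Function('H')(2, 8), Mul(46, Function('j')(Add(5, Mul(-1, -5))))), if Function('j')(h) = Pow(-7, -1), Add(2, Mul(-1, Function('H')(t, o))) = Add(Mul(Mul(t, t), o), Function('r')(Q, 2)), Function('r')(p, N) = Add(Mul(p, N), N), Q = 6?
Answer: Rational(-354, 7) ≈ -50.571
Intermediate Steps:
Function('r')(p, N) = Add(N, Mul(N, p)) (Function('r')(p, N) = Add(Mul(N, p), N) = Add(N, Mul(N, p)))
Function('H')(t, o) = Add(-12, Mul(-1, o, Pow(t, 2))) (Function('H')(t, o) = Add(2, Mul(-1, Add(Mul(Mul(t, t), o), Mul(2, Add(1, 6))))) = Add(2, Mul(-1, Add(Mul(Pow(t, 2), o), Mul(2, 7)))) = Add(2, Mul(-1, Add(Mul(o, Pow(t, 2)), 14))) = Add(2, Mul(-1, Add(14, Mul(o, Pow(t, 2))))) = Add(2, Add(-14, Mul(-1, o, Pow(t, 2)))) = Add(-12, Mul(-1, o, Pow(t, 2))))
Function('j')(h) = Rational(-1, 7)
Add(Function('H')(2, 8), Mul(46, Function('j')(Add(5, Mul(-1, -5))))) = Add(Add(-12, Mul(-1, 8, Pow(2, 2))), Mul(46, Rational(-1, 7))) = Add(Add(-12, Mul(-1, 8, 4)), Rational(-46, 7)) = Add(Add(-12, -32), Rational(-46, 7)) = Add(-44, Rational(-46, 7)) = Rational(-354, 7)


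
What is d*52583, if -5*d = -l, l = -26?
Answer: -1367158/5 ≈ -2.7343e+5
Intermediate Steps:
d = -26/5 (d = -(-1)*(-26)/5 = -⅕*26 = -26/5 ≈ -5.2000)
d*52583 = -26/5*52583 = -1367158/5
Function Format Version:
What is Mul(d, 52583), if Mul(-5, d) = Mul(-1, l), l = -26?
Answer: Rational(-1367158, 5) ≈ -2.7343e+5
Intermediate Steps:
d = Rational(-26, 5) (d = Mul(Rational(-1, 5), Mul(-1, -26)) = Mul(Rational(-1, 5), 26) = Rational(-26, 5) ≈ -5.2000)
Mul(d, 52583) = Mul(Rational(-26, 5), 52583) = Rational(-1367158, 5)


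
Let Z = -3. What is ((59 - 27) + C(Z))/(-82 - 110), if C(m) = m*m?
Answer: -41/192 ≈ -0.21354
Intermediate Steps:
C(m) = m²
((59 - 27) + C(Z))/(-82 - 110) = ((59 - 27) + (-3)²)/(-82 - 110) = (32 + 9)/(-192) = -1/192*41 = -41/192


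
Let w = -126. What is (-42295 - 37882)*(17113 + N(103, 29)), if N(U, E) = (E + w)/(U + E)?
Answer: -181105330963/132 ≈ -1.3720e+9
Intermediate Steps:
N(U, E) = (-126 + E)/(E + U) (N(U, E) = (E - 126)/(U + E) = (-126 + E)/(E + U))
(-42295 - 37882)*(17113 + N(103, 29)) = (-42295 - 37882)*(17113 + (-126 + 29)/(29 + 103)) = -80177*(17113 - 97/132) = -80177*2258819/132 = -181105330963/132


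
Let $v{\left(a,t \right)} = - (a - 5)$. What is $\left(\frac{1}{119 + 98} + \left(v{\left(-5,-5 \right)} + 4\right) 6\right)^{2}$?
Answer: $\frac{332296441}{47089} \approx 7056.8$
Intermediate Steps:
$v{\left(a,t \right)} = 5 - a$ ($v{\left(a,t \right)} = - (a - 5) = - (-5 + a) = 5 - a$)
$\left(\frac{1}{119 + 98} + \left(v{\left(-5,-5 \right)} + 4\right) 6\right)^{2} = \left(\frac{1}{119 + 98} + \left(\left(5 - -5\right) + 4\right) 6\right)^{2} = \left(\frac{1}{217} + \left(\left(5 + 5\right) + 4\right) 6\right)^{2} = \left(\frac{1}{217} + \left(10 + 4\right) 6\right)^{2} = \left(\frac{1}{217} + 14 \cdot 6\right)^{2} = \left(\frac{1}{217} + 84\right)^{2} = \left(\frac{18229}{217}\right)^{2} = \frac{332296441}{47089}$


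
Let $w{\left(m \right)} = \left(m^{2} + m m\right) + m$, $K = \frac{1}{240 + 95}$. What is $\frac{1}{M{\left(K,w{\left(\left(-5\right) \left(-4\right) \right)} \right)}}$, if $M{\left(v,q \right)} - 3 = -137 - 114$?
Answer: $- \frac{1}{248} \approx -0.0040323$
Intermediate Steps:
$K = \frac{1}{335} \approx 0.0029851$
$w{\left(m \right)} = m + 2 m^{2}$ ($w{\left(m \right)} = \left(m^{2} + m^{2}\right) + m = 2 m^{2} + m = m + 2 m^{2}$)
$M{\left(v,q \right)} = -248$ ($M{\left(v,q \right)} = 3 - 251 = -248$)
$\frac{1}{M{\left(K,w{\left(\left(-5\right) \left(-4\right) \right)} \right)}} = \frac{1}{-248} = - \frac{1}{248}$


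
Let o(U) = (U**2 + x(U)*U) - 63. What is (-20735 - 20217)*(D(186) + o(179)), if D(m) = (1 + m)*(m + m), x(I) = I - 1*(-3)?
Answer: -5492482240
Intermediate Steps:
x(I) = 3 + I (x(I) = I + 3 = 3 + I)
o(U) = -63 + U**2 + U*(3 + U) (o(U) = (U**2 + (3 + U)*U) - 63 = (U**2 + U*(3 + U)) - 63 = -63 + U**2 + U*(3 + U))
D(m) = 2*m*(1 + m) (D(m) = (1 + m)*(2*m) = 2*m*(1 + m))
(-20735 - 20217)*(D(186) + o(179)) = (-20735 - 20217)*(2*186*(1 + 186) + (-63 + 179**2 + 179*(3 + 179))) = -40952*(2*186*187 + (-63 + 32041 + 179*182)) = -40952*(69564 + (-63 + 32041 + 32578)) = -40952*(69564 + 64556) = -40952*134120 = -5492482240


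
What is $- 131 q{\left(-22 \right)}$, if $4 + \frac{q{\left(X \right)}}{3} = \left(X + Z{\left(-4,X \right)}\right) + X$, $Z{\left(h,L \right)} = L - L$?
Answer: $18864$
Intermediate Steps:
$Z{\left(h,L \right)} = 0$
$q{\left(X \right)} = -12 + 6 X$ ($q{\left(X \right)} = -12 + 3 \left(\left(X + 0\right) + X\right) = -12 + 3 \left(X + X\right) = -12 + 3 \cdot 2 X = -12 + 6 X$)
$- 131 q{\left(-22 \right)} = - 131 \left(-12 + 6 \left(-22\right)\right) = - 131 \left(-12 - 132\right) = \left(-131\right) \left(-144\right) = 18864$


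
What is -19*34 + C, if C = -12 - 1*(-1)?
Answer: -657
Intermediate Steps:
C = -11 (C = -12 + 1 = -11)
-19*34 + C = -19*34 - 11 = -646 - 11 = -657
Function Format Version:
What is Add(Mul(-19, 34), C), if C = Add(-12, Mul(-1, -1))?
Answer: -657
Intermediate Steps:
C = -11 (C = Add(-12, 1) = -11)
Add(Mul(-19, 34), C) = Add(Mul(-19, 34), -11) = Add(-646, -11) = -657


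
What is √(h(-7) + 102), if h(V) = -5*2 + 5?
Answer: √97 ≈ 9.8489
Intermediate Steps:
h(V) = -5 (h(V) = -10 + 5 = -5)
√(h(-7) + 102) = √(-5 + 102) = √97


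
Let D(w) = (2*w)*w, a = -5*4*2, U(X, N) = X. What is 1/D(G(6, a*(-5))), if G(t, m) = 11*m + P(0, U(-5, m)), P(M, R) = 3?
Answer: 1/9706418 ≈ 1.0302e-7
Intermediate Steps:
a = -40 (a = -20*2 = -40)
G(t, m) = 3 + 11*m (G(t, m) = 11*m + 3 = 3 + 11*m)
D(w) = 2*w**2
1/D(G(6, a*(-5))) = 1/(2*(3 + 11*(-40*(-5)))**2) = 1/(2*(3 + 11*200)**2) = 1/(2*(3 + 2200)**2) = 1/(2*2203**2) = 1/(2*4853209) = 1/9706418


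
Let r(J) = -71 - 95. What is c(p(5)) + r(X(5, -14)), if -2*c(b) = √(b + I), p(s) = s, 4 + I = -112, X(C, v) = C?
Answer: -166 - I*√111/2 ≈ -166.0 - 5.2678*I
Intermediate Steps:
r(J) = -166
I = -116 (I = -4 - 112 = -116)
c(b) = -√(-116 + b)/2 (c(b) = -√(b - 116)/2 = -√(-116 + b)/2)
c(p(5)) + r(X(5, -14)) = -√(-116 + 5)/2 - 166 = -I*√111/2 - 166 = -166 - I*√111/2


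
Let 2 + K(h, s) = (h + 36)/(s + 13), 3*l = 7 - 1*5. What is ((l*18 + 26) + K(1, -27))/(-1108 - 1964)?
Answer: -467/43008 ≈ -0.010858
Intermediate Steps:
l = ⅔ (l = (7 - 1*5)/3 = (7 - 5)/3 = (⅓)*2 = ⅔ ≈ 0.66667)
K(h, s) = -2 + (36 + h)/(13 + s) (K(h, s) = -2 + (h + 36)/(s + 13) = -2 + (36 + h)/(13 + s))
((l*18 + 26) + K(1, -27))/(-1108 - 1964) = (((⅔)*18 + 26) + (10 + 1 - 2*(-27))/(13 - 27))/(-1108 - 1964) = ((12 + 26) + (10 + 1 + 54)/(-14))/(-3072) = (38 - 1/14*65)*(-1/3072) = (38 - 65/14)*(-1/3072) = (467/14)*(-1/3072) = -467/43008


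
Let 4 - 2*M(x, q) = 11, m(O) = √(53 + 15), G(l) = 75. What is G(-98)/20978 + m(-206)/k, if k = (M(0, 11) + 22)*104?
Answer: 75/20978 + √17/962 ≈ 0.0078612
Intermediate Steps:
m(O) = 2*√17 (m(O) = √68 = 2*√17)
M(x, q) = -7/2 (M(x, q) = 2 - ½*11 = 2 - 11/2 = -7/2)
k = 1924 (k = (-7/2 + 22)*104 = (37/2)*104 = 1924)
G(-98)/20978 + m(-206)/k = 75/20978 + (2*√17)/1924 = 75*(1/20978) + (2*√17)*(1/1924) = 75/20978 + √17/962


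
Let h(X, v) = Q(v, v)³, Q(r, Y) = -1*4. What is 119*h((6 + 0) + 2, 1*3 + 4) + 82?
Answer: -7534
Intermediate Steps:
Q(r, Y) = -4
h(X, v) = -64 (h(X, v) = (-4)³ = -64)
119*h((6 + 0) + 2, 1*3 + 4) + 82 = 119*(-64) + 82 = -7616 + 82 = -7534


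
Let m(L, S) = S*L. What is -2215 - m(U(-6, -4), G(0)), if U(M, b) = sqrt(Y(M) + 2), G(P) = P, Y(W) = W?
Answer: -2215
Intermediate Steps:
U(M, b) = sqrt(2 + M) (U(M, b) = sqrt(M + 2) = sqrt(2 + M))
m(L, S) = L*S
-2215 - m(U(-6, -4), G(0)) = -2215 - sqrt(2 - 6)*0 = -2215 - sqrt(-4)*0 = -2215 - 2*I*0 = -2215 - 1*0 = -2215 + 0 = -2215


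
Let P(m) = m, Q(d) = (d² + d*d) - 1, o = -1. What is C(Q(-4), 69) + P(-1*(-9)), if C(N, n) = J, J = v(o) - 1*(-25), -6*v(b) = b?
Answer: 205/6 ≈ 34.167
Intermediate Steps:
v(b) = -b/6
Q(d) = -1 + 2*d² (Q(d) = (d² + d²) - 1 = 2*d² - 1 = -1 + 2*d²)
J = 151/6 (J = -⅙*(-1) - 1*(-25) = ⅙ + 25 = 151/6 ≈ 25.167)
C(N, n) = 151/6
C(Q(-4), 69) + P(-1*(-9)) = 151/6 - 1*(-9) = 151/6 + 9 = 205/6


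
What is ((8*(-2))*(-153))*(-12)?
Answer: -29376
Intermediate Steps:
((8*(-2))*(-153))*(-12) = -16*(-153)*(-12) = 2448*(-12) = -29376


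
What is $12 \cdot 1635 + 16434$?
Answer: $36054$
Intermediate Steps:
$12 \cdot 1635 + 16434 = 19620 + 16434 = 36054$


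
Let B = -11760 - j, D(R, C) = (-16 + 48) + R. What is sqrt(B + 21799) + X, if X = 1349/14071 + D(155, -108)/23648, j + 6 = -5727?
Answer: 34532429/332751008 + 2*sqrt(3943) ≈ 125.69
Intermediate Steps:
j = -5733 (j = -6 - 5727 = -5733)
D(R, C) = 32 + R
B = -6027 (B = -11760 - 1*(-5733) = -11760 + 5733 = -6027)
X = 34532429/332751008 (X = 1349/14071 + (32 + 155)/23648 = 1349*(1/14071) + 187*(1/23648) = 1349/14071 + 187/23648 = 34532429/332751008 ≈ 0.10378)
sqrt(B + 21799) + X = sqrt(-6027 + 21799) + 34532429/332751008 = sqrt(15772) + 34532429/332751008 = 2*sqrt(3943) + 34532429/332751008 = 34532429/332751008 + 2*sqrt(3943)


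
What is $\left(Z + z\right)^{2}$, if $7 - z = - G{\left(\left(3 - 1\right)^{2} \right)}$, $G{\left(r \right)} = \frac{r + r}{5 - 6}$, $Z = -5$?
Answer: $36$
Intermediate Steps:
$G{\left(r \right)} = - 2 r$ ($G{\left(r \right)} = \frac{2 r}{-1} = 2 r \left(-1\right) = - 2 r$)
$z = -1$ ($z = 7 - - \left(-2\right) \left(3 - 1\right)^{2} = 7 - - \left(-2\right) 2^{2} = 7 - - \left(-2\right) 4 = 7 - \left(-1\right) \left(-8\right) = 7 - 8 = -1$)
$\left(Z + z\right)^{2} = \left(-5 - 1\right)^{2} = \left(-6\right)^{2} = 36$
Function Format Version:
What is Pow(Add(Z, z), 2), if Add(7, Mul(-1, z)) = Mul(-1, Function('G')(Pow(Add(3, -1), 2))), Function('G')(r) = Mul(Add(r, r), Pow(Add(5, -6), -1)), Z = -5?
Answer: 36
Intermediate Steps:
Function('G')(r) = Mul(-2, r) (Function('G')(r) = Mul(Mul(2, r), Pow(-1, -1)) = Mul(Mul(2, r), -1) = Mul(-2, r))
z = -1 (z = Add(7, Mul(-1, Mul(-1, Mul(-2, Pow(Add(3, -1), 2))))) = Add(7, Mul(-1, Mul(-1, Mul(-2, Pow(2, 2))))) = Add(7, Mul(-1, Mul(-1, Mul(-2, 4)))) = Add(7, Mul(-1, Mul(-1, -8))) = Add(7, Mul(-1, 8)) = Add(7, -8) = -1)
Pow(Add(Z, z), 2) = Pow(Add(-5, -1), 2) = Pow(-6, 2) = 36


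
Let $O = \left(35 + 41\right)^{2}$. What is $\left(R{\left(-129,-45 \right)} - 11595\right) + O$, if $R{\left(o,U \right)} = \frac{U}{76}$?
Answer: $- \frac{442289}{76} \approx -5819.6$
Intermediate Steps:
$O = 5776$ ($O = 76^{2} = 5776$)
$R{\left(o,U \right)} = \frac{U}{76}$ ($R{\left(o,U \right)} = U \frac{1}{76} = \frac{U}{76}$)
$\left(R{\left(-129,-45 \right)} - 11595\right) + O = \left(\frac{1}{76} \left(-45\right) - 11595\right) + 5776 = \left(- \frac{45}{76} - 11595\right) + 5776 = - \frac{881265}{76} + 5776 = - \frac{442289}{76}$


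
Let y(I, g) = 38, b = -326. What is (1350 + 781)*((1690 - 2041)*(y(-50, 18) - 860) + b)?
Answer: 614145676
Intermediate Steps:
(1350 + 781)*((1690 - 2041)*(y(-50, 18) - 860) + b) = (1350 + 781)*((1690 - 2041)*(38 - 860) - 326) = 2131*(-351*(-822) - 326) = 2131*(288522 - 326) = 2131*288196 = 614145676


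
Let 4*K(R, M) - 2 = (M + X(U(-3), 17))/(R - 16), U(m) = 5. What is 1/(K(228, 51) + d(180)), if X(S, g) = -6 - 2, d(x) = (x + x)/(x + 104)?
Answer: 60208/109477 ≈ 0.54996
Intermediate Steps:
d(x) = 2*x/(104 + x) (d(x) = (2*x)/(104 + x) = 2*x/(104 + x))
X(S, g) = -8
K(R, M) = 1/2 + (-8 + M)/(4*(-16 + R)) (K(R, M) = 1/2 + ((M - 8)/(R - 16))/4 = 1/2 + ((-8 + M)/(-16 + R))/4 = 1/2 + (-8 + M)/(4*(-16 + R)))
1/(K(228, 51) + d(180)) = 1/((-40 + 51 + 2*228)/(4*(-16 + 228)) + 2*180/(104 + 180)) = 1/((1/4)*(-40 + 51 + 456)/212 + 2*180/284) = 1/((1/4)*(1/212)*467 + 2*180*(1/284)) = 1/(467/848 + 90/71) = 1/(109477/60208) = 60208/109477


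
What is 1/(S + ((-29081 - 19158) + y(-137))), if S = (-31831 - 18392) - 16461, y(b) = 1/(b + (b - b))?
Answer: -137/15744452 ≈ -8.7015e-6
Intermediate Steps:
y(b) = 1/b (y(b) = 1/(b + 0) = 1/b)
S = -66684 (S = -50223 - 16461 = -66684)
1/(S + ((-29081 - 19158) + y(-137))) = 1/(-66684 + ((-29081 - 19158) + 1/(-137))) = 1/(-66684 + (-48239 - 1/137)) = 1/(-66684 - 6608744/137) = 1/(-15744452/137) = -137/15744452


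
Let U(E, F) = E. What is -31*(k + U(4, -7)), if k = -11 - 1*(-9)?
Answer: -62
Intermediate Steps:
k = -2 (k = -11 + 9 = -2)
-31*(k + U(4, -7)) = -31*(-2 + 4) = -31*2 = -62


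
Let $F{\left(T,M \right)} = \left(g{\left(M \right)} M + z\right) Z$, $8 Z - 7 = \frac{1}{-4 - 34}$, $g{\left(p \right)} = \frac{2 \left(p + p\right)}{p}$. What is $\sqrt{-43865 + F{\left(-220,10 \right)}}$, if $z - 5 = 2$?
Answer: $\frac{i \sqrt{253127595}}{76} \approx 209.34 i$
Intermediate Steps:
$z = 7$ ($z = 5 + 2 = 7$)
$g{\left(p \right)} = 4$ ($g{\left(p \right)} = \frac{2 \cdot 2 p}{p} = \frac{4 p}{p} = 4$)
$Z = \frac{265}{304}$ ($Z = \frac{7}{8} + \frac{1}{8 \left(-4 - 34\right)} = \frac{7}{8} + \frac{1}{8 \left(-38\right)} = \frac{7}{8} + \frac{1}{8} \left(- \frac{1}{38}\right) = \frac{7}{8} - \frac{1}{304} = \frac{265}{304} \approx 0.87171$)
$F{\left(T,M \right)} = \frac{1855}{304} + \frac{265 M}{76}$ ($F{\left(T,M \right)} = \left(4 M + 7\right) \frac{265}{304} = \left(7 + 4 M\right) \frac{265}{304} = \frac{1855}{304} + \frac{265 M}{76}$)
$\sqrt{-43865 + F{\left(-220,10 \right)}} = \sqrt{-43865 + \left(\frac{1855}{304} + \frac{265}{76} \cdot 10\right)} = \sqrt{-43865 + \left(\frac{1855}{304} + \frac{1325}{38}\right)} = \sqrt{-43865 + \frac{12455}{304}} = \sqrt{- \frac{13322505}{304}} = \frac{i \sqrt{253127595}}{76}$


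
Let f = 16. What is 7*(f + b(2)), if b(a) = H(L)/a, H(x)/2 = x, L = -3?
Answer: 91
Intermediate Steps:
H(x) = 2*x
b(a) = -6/a (b(a) = (2*(-3))/a = -6/a)
7*(f + b(2)) = 7*(16 - 6/2) = 7*(16 - 6*½) = 7*(16 - 3) = 7*13 = 91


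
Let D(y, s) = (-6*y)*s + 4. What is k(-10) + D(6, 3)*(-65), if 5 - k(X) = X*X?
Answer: 6665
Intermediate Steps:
D(y, s) = 4 - 6*s*y (D(y, s) = -6*s*y + 4 = 4 - 6*s*y)
k(X) = 5 - X² (k(X) = 5 - X*X = 5 - X²)
k(-10) + D(6, 3)*(-65) = (5 - 1*(-10)²) + (4 - 6*3*6)*(-65) = (5 - 1*100) + (4 - 108)*(-65) = (5 - 100) - 104*(-65) = -95 + 6760 = 6665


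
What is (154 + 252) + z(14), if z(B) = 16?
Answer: 422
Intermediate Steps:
(154 + 252) + z(14) = (154 + 252) + 16 = 406 + 16 = 422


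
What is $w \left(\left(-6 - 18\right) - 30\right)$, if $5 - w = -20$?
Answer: $-1350$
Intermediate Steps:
$w = 25$ ($w = 5 - -20 = 5 + 20 = 25$)
$w \left(\left(-6 - 18\right) - 30\right) = 25 \left(\left(-6 - 18\right) - 30\right) = 25 \left(-24 - 30\right) = 25 \left(-54\right) = -1350$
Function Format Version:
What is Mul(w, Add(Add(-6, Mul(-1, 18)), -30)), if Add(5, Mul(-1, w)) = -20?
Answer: -1350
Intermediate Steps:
w = 25 (w = Add(5, Mul(-1, -20)) = Add(5, 20) = 25)
Mul(w, Add(Add(-6, Mul(-1, 18)), -30)) = Mul(25, Add(Add(-6, Mul(-1, 18)), -30)) = Mul(25, Add(Add(-6, -18), -30)) = Mul(25, Add(-24, -30)) = Mul(25, -54) = -1350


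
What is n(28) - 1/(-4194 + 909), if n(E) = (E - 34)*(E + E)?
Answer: -1103759/3285 ≈ -336.00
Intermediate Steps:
n(E) = 2*E*(-34 + E) (n(E) = (-34 + E)*(2*E) = 2*E*(-34 + E))
n(28) - 1/(-4194 + 909) = 2*28*(-34 + 28) - 1/(-4194 + 909) = 2*28*(-6) - 1/(-3285) = -336 - 1*(-1/3285) = -336 + 1/3285 = -1103759/3285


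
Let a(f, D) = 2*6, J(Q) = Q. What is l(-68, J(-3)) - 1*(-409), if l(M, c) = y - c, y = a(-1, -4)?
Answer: 424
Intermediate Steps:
a(f, D) = 12
y = 12
l(M, c) = 12 - c
l(-68, J(-3)) - 1*(-409) = (12 - 1*(-3)) - 1*(-409) = (12 + 3) + 409 = 15 + 409 = 424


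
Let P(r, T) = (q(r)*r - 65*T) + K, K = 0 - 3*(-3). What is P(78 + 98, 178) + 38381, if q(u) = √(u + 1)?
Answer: 26820 + 176*√177 ≈ 29162.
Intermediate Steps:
q(u) = √(1 + u)
K = 9 (K = 0 + 9 = 9)
P(r, T) = 9 - 65*T + r*√(1 + r) (P(r, T) = (√(1 + r)*r - 65*T) + 9 = (r*√(1 + r) - 65*T) + 9 = (-65*T + r*√(1 + r)) + 9 = 9 - 65*T + r*√(1 + r))
P(78 + 98, 178) + 38381 = (9 - 65*178 + (78 + 98)*√(1 + (78 + 98))) + 38381 = (9 - 11570 + 176*√(1 + 176)) + 38381 = (9 - 11570 + 176*√177) + 38381 = (-11561 + 176*√177) + 38381 = 26820 + 176*√177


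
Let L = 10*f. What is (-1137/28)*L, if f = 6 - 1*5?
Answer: -5685/14 ≈ -406.07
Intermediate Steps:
f = 1 (f = 6 - 5 = 1)
L = 10 (L = 10*1 = 10)
(-1137/28)*L = -1137/28*10 = -5685/14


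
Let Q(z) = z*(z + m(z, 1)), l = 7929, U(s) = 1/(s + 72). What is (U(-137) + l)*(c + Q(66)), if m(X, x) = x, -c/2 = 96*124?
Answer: -9991234224/65 ≈ -1.5371e+8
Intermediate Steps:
c = -23808 (c = -192*124 = -2*11904 = -23808)
U(s) = 1/(72 + s)
Q(z) = z*(1 + z) (Q(z) = z*(z + 1) = z*(1 + z))
(U(-137) + l)*(c + Q(66)) = (1/(72 - 137) + 7929)*(-23808 + 66*(1 + 66)) = (1/(-65) + 7929)*(-23808 + 66*67) = (-1/65 + 7929)*(-23808 + 4422) = (515384/65)*(-19386) = -9991234224/65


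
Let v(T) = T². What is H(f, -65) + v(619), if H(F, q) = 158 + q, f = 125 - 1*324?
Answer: 383254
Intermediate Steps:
f = -199 (f = 125 - 324 = -199)
H(f, -65) + v(619) = (158 - 65) + 619² = 93 + 383161 = 383254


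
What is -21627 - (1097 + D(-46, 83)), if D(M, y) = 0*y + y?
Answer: -22807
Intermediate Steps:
D(M, y) = y (D(M, y) = 0 + y = y)
-21627 - (1097 + D(-46, 83)) = -21627 - (1097 + 83) = -21627 - 1*1180 = -21627 - 1180 = -22807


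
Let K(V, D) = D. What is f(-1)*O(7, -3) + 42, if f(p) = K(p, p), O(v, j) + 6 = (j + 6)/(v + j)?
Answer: 189/4 ≈ 47.250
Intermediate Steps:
O(v, j) = -6 + (6 + j)/(j + v) (O(v, j) = -6 + (j + 6)/(v + j) = -6 + (6 + j)/(j + v))
f(p) = p
f(-1)*O(7, -3) + 42 = -(6 - 6*7 - 5*(-3))/(-3 + 7) + 42 = -(6 - 42 + 15)/4 + 42 = -(-21)/4 + 42 = -1*(-21/4) + 42 = 21/4 + 42 = 189/4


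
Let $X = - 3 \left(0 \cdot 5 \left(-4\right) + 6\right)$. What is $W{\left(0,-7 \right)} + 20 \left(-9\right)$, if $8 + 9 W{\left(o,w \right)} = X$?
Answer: $- \frac{1646}{9} \approx -182.89$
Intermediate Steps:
$X = -18$ ($X = - 3 \left(0 \left(-4\right) + 6\right) = - 3 \left(0 + 6\right) = \left(-3\right) 6 = -18$)
$W{\left(o,w \right)} = - \frac{26}{9}$ ($W{\left(o,w \right)} = - \frac{8}{9} + \frac{1}{9} \left(-18\right) = - \frac{8}{9} - 2 = - \frac{26}{9}$)
$W{\left(0,-7 \right)} + 20 \left(-9\right) = - \frac{26}{9} + 20 \left(-9\right) = - \frac{26}{9} - 180 = - \frac{1646}{9}$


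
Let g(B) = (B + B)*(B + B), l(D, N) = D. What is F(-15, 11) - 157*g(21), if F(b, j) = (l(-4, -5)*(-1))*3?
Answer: -276936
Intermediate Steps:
g(B) = 4*B**2 (g(B) = (2*B)*(2*B) = 4*B**2)
F(b, j) = 12 (F(b, j) = -4*(-1)*3 = 4*3 = 12)
F(-15, 11) - 157*g(21) = 12 - 628*21**2 = 12 - 628*441 = 12 - 157*1764 = 12 - 276948 = -276936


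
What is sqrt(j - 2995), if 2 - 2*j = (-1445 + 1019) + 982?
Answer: 2*I*sqrt(818) ≈ 57.201*I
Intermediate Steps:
j = -277 (j = 1 - ((-1445 + 1019) + 982)/2 = 1 - (-426 + 982)/2 = 1 - 1/2*556 = 1 - 278 = -277)
sqrt(j - 2995) = sqrt(-277 - 2995) = sqrt(-3272) = 2*I*sqrt(818)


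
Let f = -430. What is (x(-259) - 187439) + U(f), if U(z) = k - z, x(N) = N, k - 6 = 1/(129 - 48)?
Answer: -15168221/81 ≈ -1.8726e+5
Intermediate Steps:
k = 487/81 (k = 6 + 1/(129 - 48) = 6 + 1/81 = 487/81 ≈ 6.0123)
U(z) = 487/81 - z
(x(-259) - 187439) + U(f) = (-259 - 187439) + (487/81 - 1*(-430)) = -187698 + (487/81 + 430) = -187698 + 35317/81 = -15168221/81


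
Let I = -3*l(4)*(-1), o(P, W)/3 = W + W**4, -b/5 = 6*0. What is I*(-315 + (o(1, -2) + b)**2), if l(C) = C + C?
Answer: 34776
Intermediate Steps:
l(C) = 2*C
b = 0 (b = -30*0 = -5*0 = 0)
o(P, W) = 3*W + 3*W**4 (o(P, W) = 3*(W + W**4) = 3*W + 3*W**4)
I = 24 (I = -6*4*(-1) = -3*8*(-1) = -24*(-1) = 24)
I*(-315 + (o(1, -2) + b)**2) = 24*(-315 + (3*(-2)*(1 + (-2)**3) + 0)**2) = 24*(-315 + (3*(-2)*(1 - 8) + 0)**2) = 24*(-315 + (3*(-2)*(-7) + 0)**2) = 24*(-315 + (42 + 0)**2) = 24*(-315 + 42**2) = 24*(-315 + 1764) = 24*1449 = 34776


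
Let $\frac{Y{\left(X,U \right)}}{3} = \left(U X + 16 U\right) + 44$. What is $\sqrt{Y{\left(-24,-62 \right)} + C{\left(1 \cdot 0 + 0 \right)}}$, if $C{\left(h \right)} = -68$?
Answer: $4 \sqrt{97} \approx 39.395$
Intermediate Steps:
$Y{\left(X,U \right)} = 132 + 48 U + 3 U X$ ($Y{\left(X,U \right)} = 3 \left(\left(U X + 16 U\right) + 44\right) = 3 \left(\left(16 U + U X\right) + 44\right) = 3 \left(44 + 16 U + U X\right) = 132 + 48 U + 3 U X$)
$\sqrt{Y{\left(-24,-62 \right)} + C{\left(1 \cdot 0 + 0 \right)}} = \sqrt{\left(132 + 48 \left(-62\right) + 3 \left(-62\right) \left(-24\right)\right) - 68} = \sqrt{\left(132 - 2976 + 4464\right) - 68} = \sqrt{1620 - 68} = \sqrt{1552} = 4 \sqrt{97}$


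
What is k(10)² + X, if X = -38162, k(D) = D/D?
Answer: -38161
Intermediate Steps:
k(D) = 1
k(10)² + X = 1² - 38162 = 1 - 38162 = -38161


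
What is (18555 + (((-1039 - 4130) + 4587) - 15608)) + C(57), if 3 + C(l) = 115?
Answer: 2477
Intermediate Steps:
C(l) = 112 (C(l) = -3 + 115 = 112)
(18555 + (((-1039 - 4130) + 4587) - 15608)) + C(57) = (18555 + (((-1039 - 4130) + 4587) - 15608)) + 112 = (18555 + ((-5169 + 4587) - 15608)) + 112 = (18555 + (-582 - 15608)) + 112 = (18555 - 16190) + 112 = 2365 + 112 = 2477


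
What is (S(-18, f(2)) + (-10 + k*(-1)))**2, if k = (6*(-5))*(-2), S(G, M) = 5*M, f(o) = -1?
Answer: 5625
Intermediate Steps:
k = 60 (k = -30*(-2) = 60)
(S(-18, f(2)) + (-10 + k*(-1)))**2 = (5*(-1) + (-10 + 60*(-1)))**2 = (-5 + (-10 - 60))**2 = (-5 - 70)**2 = (-75)**2 = 5625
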